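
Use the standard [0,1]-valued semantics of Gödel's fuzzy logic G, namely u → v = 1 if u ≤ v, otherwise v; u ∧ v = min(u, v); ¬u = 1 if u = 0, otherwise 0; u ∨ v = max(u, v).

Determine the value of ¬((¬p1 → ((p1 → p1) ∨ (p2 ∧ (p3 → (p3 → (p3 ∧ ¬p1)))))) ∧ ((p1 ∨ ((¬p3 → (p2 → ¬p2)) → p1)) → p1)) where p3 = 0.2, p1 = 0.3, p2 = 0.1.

¬p1: Gödel ¬ of 0.3 = 0 (operand ≠ 0)
(p1 → p1): 0.3 ≤ 0.3, so result = 1
¬p1: Gödel ¬ of 0.3 = 0 (operand ≠ 0)
(p3 ∧ ¬p1) = min(0.2, 0) = 0
(p3 → (p3 ∧ ¬p1)): 0.2 > 0, so result = 0
(p3 → (p3 → (p3 ∧ ¬p1))): 0.2 > 0, so result = 0
(p2 ∧ (p3 → (p3 → (p3 ∧ ¬p1)))) = min(0.1, 0) = 0
((p1 → p1) ∨ (p2 ∧ (p3 → (p3 → (p3 ∧ ¬p1))))) = max(1, 0) = 1
(¬p1 → ((p1 → p1) ∨ (p2 ∧ (p3 → (p3 → (p3 ∧ ¬p1)))))): 0 ≤ 1, so result = 1
¬p3: Gödel ¬ of 0.2 = 0 (operand ≠ 0)
¬p2: Gödel ¬ of 0.1 = 0 (operand ≠ 0)
(p2 → ¬p2): 0.1 > 0, so result = 0
(¬p3 → (p2 → ¬p2)): 0 ≤ 0, so result = 1
((¬p3 → (p2 → ¬p2)) → p1): 1 > 0.3, so result = 0.3
(p1 ∨ ((¬p3 → (p2 → ¬p2)) → p1)) = max(0.3, 0.3) = 0.3
((p1 ∨ ((¬p3 → (p2 → ¬p2)) → p1)) → p1): 0.3 ≤ 0.3, so result = 1
((¬p1 → ((p1 → p1) ∨ (p2 ∧ (p3 → (p3 → (p3 ∧ ¬p1)))))) ∧ ((p1 ∨ ((¬p3 → (p2 → ¬p2)) → p1)) → p1)) = min(1, 1) = 1
¬((¬p1 → ((p1 → p1) ∨ (p2 ∧ (p3 → (p3 → (p3 ∧ ¬p1)))))) ∧ ((p1 ∨ ((¬p3 → (p2 → ¬p2)) → p1)) → p1)): Gödel ¬ of 1 = 0 (operand ≠ 0)

0.00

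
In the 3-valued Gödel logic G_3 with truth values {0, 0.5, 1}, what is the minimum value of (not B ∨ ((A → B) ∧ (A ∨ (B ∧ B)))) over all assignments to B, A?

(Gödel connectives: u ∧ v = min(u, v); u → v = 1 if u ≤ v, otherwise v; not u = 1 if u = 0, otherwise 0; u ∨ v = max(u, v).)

0.50

The minimum is attained at B = 0.5, A = 0:
  not B: Gödel ¬ of 0.5 = 0 (operand ≠ 0)
  (A → B): 0 ≤ 0.5, so result = 1
  (B ∧ B) = min(0.5, 0.5) = 0.5
  (A ∨ (B ∧ B)) = max(0, 0.5) = 0.5
  ((A → B) ∧ (A ∨ (B ∧ B))) = min(1, 0.5) = 0.5
  (not B ∨ ((A → B) ∧ (A ∨ (B ∧ B)))) = max(0, 0.5) = 0.5
Checking all 9 assignments confirms none give a value below 0.50.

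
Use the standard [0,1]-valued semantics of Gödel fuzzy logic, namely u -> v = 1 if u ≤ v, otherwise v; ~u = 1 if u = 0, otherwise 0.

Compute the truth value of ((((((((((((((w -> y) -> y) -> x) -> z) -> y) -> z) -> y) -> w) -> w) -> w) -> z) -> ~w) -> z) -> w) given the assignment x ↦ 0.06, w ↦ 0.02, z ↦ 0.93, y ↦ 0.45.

0.02

(w -> y): 0.02 ≤ 0.45, so result = 1
((w -> y) -> y): 1 > 0.45, so result = 0.45
(((w -> y) -> y) -> x): 0.45 > 0.06, so result = 0.06
((((w -> y) -> y) -> x) -> z): 0.06 ≤ 0.93, so result = 1
(((((w -> y) -> y) -> x) -> z) -> y): 1 > 0.45, so result = 0.45
((((((w -> y) -> y) -> x) -> z) -> y) -> z): 0.45 ≤ 0.93, so result = 1
(((((((w -> y) -> y) -> x) -> z) -> y) -> z) -> y): 1 > 0.45, so result = 0.45
((((((((w -> y) -> y) -> x) -> z) -> y) -> z) -> y) -> w): 0.45 > 0.02, so result = 0.02
(((((((((w -> y) -> y) -> x) -> z) -> y) -> z) -> y) -> w) -> w): 0.02 ≤ 0.02, so result = 1
((((((((((w -> y) -> y) -> x) -> z) -> y) -> z) -> y) -> w) -> w) -> w): 1 > 0.02, so result = 0.02
(((((((((((w -> y) -> y) -> x) -> z) -> y) -> z) -> y) -> w) -> w) -> w) -> z): 0.02 ≤ 0.93, so result = 1
~w: Gödel ¬ of 0.02 = 0 (operand ≠ 0)
((((((((((((w -> y) -> y) -> x) -> z) -> y) -> z) -> y) -> w) -> w) -> w) -> z) -> ~w): 1 > 0, so result = 0
(((((((((((((w -> y) -> y) -> x) -> z) -> y) -> z) -> y) -> w) -> w) -> w) -> z) -> ~w) -> z): 0 ≤ 0.93, so result = 1
((((((((((((((w -> y) -> y) -> x) -> z) -> y) -> z) -> y) -> w) -> w) -> w) -> z) -> ~w) -> z) -> w): 1 > 0.02, so result = 0.02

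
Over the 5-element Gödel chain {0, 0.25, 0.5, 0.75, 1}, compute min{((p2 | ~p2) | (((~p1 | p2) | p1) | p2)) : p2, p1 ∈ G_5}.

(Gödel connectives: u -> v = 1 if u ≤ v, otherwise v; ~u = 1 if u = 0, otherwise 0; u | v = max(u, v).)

0.25

The minimum is attained at p2 = 0.25, p1 = 0.25:
  ~p2: Gödel ¬ of 0.25 = 0 (operand ≠ 0)
  (p2 | ~p2) = max(0.25, 0) = 0.25
  ~p1: Gödel ¬ of 0.25 = 0 (operand ≠ 0)
  (~p1 | p2) = max(0, 0.25) = 0.25
  ((~p1 | p2) | p1) = max(0.25, 0.25) = 0.25
  (((~p1 | p2) | p1) | p2) = max(0.25, 0.25) = 0.25
  ((p2 | ~p2) | (((~p1 | p2) | p1) | p2)) = max(0.25, 0.25) = 0.25
Checking all 25 assignments confirms none give a value below 0.25.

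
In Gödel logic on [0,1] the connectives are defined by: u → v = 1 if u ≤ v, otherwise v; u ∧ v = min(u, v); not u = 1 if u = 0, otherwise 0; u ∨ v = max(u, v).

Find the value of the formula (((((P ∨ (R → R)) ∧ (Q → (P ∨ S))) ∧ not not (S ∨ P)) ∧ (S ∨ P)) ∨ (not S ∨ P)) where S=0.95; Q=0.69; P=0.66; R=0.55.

0.95

(R → R): 0.55 ≤ 0.55, so result = 1
(P ∨ (R → R)) = max(0.66, 1) = 1
(P ∨ S) = max(0.66, 0.95) = 0.95
(Q → (P ∨ S)): 0.69 ≤ 0.95, so result = 1
((P ∨ (R → R)) ∧ (Q → (P ∨ S))) = min(1, 1) = 1
(S ∨ P) = max(0.95, 0.66) = 0.95
not (S ∨ P): Gödel ¬ of 0.95 = 0 (operand ≠ 0)
not not (S ∨ P): Gödel ¬ of 0 = 1 (operand is 0)
(((P ∨ (R → R)) ∧ (Q → (P ∨ S))) ∧ not not (S ∨ P)) = min(1, 1) = 1
(S ∨ P) = max(0.95, 0.66) = 0.95
((((P ∨ (R → R)) ∧ (Q → (P ∨ S))) ∧ not not (S ∨ P)) ∧ (S ∨ P)) = min(1, 0.95) = 0.95
not S: Gödel ¬ of 0.95 = 0 (operand ≠ 0)
(not S ∨ P) = max(0, 0.66) = 0.66
(((((P ∨ (R → R)) ∧ (Q → (P ∨ S))) ∧ not not (S ∨ P)) ∧ (S ∨ P)) ∨ (not S ∨ P)) = max(0.95, 0.66) = 0.95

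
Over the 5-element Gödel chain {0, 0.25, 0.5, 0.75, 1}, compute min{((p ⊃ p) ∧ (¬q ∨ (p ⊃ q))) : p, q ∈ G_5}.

0.25

The minimum is attained at p = 0.5, q = 0.25:
  (p ⊃ p): 0.5 ≤ 0.5, so result = 1
  ¬q: Gödel ¬ of 0.25 = 0 (operand ≠ 0)
  (p ⊃ q): 0.5 > 0.25, so result = 0.25
  (¬q ∨ (p ⊃ q)) = max(0, 0.25) = 0.25
  ((p ⊃ p) ∧ (¬q ∨ (p ⊃ q))) = min(1, 0.25) = 0.25
Checking all 25 assignments confirms none give a value below 0.25.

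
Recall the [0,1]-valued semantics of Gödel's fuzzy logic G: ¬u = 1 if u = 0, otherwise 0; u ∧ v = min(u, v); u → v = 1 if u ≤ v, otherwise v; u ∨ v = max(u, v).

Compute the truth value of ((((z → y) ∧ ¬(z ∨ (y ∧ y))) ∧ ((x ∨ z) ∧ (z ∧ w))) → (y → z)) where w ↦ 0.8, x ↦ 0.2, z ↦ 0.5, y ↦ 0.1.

1.00

(z → y): 0.5 > 0.1, so result = 0.1
(y ∧ y) = min(0.1, 0.1) = 0.1
(z ∨ (y ∧ y)) = max(0.5, 0.1) = 0.5
¬(z ∨ (y ∧ y)): Gödel ¬ of 0.5 = 0 (operand ≠ 0)
((z → y) ∧ ¬(z ∨ (y ∧ y))) = min(0.1, 0) = 0
(x ∨ z) = max(0.2, 0.5) = 0.5
(z ∧ w) = min(0.5, 0.8) = 0.5
((x ∨ z) ∧ (z ∧ w)) = min(0.5, 0.5) = 0.5
(((z → y) ∧ ¬(z ∨ (y ∧ y))) ∧ ((x ∨ z) ∧ (z ∧ w))) = min(0, 0.5) = 0
(y → z): 0.1 ≤ 0.5, so result = 1
((((z → y) ∧ ¬(z ∨ (y ∧ y))) ∧ ((x ∨ z) ∧ (z ∧ w))) → (y → z)): 0 ≤ 1, so result = 1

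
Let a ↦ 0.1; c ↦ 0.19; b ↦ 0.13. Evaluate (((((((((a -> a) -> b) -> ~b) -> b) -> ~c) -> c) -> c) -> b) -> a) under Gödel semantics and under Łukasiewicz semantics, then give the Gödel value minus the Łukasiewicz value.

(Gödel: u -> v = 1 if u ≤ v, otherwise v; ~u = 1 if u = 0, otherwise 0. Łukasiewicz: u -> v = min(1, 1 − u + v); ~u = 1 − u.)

Gödel evaluation:
  (a -> a): 0.1 ≤ 0.1, so result = 1
  ((a -> a) -> b): 1 > 0.13, so result = 0.13
  ~b: Gödel ¬ of 0.13 = 0 (operand ≠ 0)
  (((a -> a) -> b) -> ~b): 0.13 > 0, so result = 0
  ((((a -> a) -> b) -> ~b) -> b): 0 ≤ 0.13, so result = 1
  ~c: Gödel ¬ of 0.19 = 0 (operand ≠ 0)
  (((((a -> a) -> b) -> ~b) -> b) -> ~c): 1 > 0, so result = 0
  ((((((a -> a) -> b) -> ~b) -> b) -> ~c) -> c): 0 ≤ 0.19, so result = 1
  (((((((a -> a) -> b) -> ~b) -> b) -> ~c) -> c) -> c): 1 > 0.19, so result = 0.19
  ((((((((a -> a) -> b) -> ~b) -> b) -> ~c) -> c) -> c) -> b): 0.19 > 0.13, so result = 0.13
  (((((((((a -> a) -> b) -> ~b) -> b) -> ~c) -> c) -> c) -> b) -> a): 0.13 > 0.1, so result = 0.1
  Gödel value = 0.1
Łukasiewicz evaluation:
  (a -> a): min(1, 1 − 0.1 + 0.1) = 1
  ((a -> a) -> b): min(1, 1 − 1 + 0.13) = 0.13
  ~b: Łukasiewicz ¬ gives 1 − 0.13 = 0.87
  (((a -> a) -> b) -> ~b): min(1, 1 − 0.13 + 0.87) = 1
  ((((a -> a) -> b) -> ~b) -> b): min(1, 1 − 1 + 0.13) = 0.13
  ~c: Łukasiewicz ¬ gives 1 − 0.19 = 0.81
  (((((a -> a) -> b) -> ~b) -> b) -> ~c): min(1, 1 − 0.13 + 0.81) = 1
  ((((((a -> a) -> b) -> ~b) -> b) -> ~c) -> c): min(1, 1 − 1 + 0.19) = 0.19
  (((((((a -> a) -> b) -> ~b) -> b) -> ~c) -> c) -> c): min(1, 1 − 0.19 + 0.19) = 1
  ((((((((a -> a) -> b) -> ~b) -> b) -> ~c) -> c) -> c) -> b): min(1, 1 − 1 + 0.13) = 0.13
  (((((((((a -> a) -> b) -> ~b) -> b) -> ~c) -> c) -> c) -> b) -> a): min(1, 1 − 0.13 + 0.1) = 0.97
  Łukasiewicz value = 0.97
Difference: 0.1 − 0.97 = -0.87

-0.87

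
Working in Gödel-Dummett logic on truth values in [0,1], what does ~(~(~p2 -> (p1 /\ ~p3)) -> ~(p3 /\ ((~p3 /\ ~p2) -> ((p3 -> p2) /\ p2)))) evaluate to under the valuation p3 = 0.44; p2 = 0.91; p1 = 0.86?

~p2: Gödel ¬ of 0.91 = 0 (operand ≠ 0)
~p3: Gödel ¬ of 0.44 = 0 (operand ≠ 0)
(p1 /\ ~p3) = min(0.86, 0) = 0
(~p2 -> (p1 /\ ~p3)): 0 ≤ 0, so result = 1
~(~p2 -> (p1 /\ ~p3)): Gödel ¬ of 1 = 0 (operand ≠ 0)
~p3: Gödel ¬ of 0.44 = 0 (operand ≠ 0)
~p2: Gödel ¬ of 0.91 = 0 (operand ≠ 0)
(~p3 /\ ~p2) = min(0, 0) = 0
(p3 -> p2): 0.44 ≤ 0.91, so result = 1
((p3 -> p2) /\ p2) = min(1, 0.91) = 0.91
((~p3 /\ ~p2) -> ((p3 -> p2) /\ p2)): 0 ≤ 0.91, so result = 1
(p3 /\ ((~p3 /\ ~p2) -> ((p3 -> p2) /\ p2))) = min(0.44, 1) = 0.44
~(p3 /\ ((~p3 /\ ~p2) -> ((p3 -> p2) /\ p2))): Gödel ¬ of 0.44 = 0 (operand ≠ 0)
(~(~p2 -> (p1 /\ ~p3)) -> ~(p3 /\ ((~p3 /\ ~p2) -> ((p3 -> p2) /\ p2)))): 0 ≤ 0, so result = 1
~(~(~p2 -> (p1 /\ ~p3)) -> ~(p3 /\ ((~p3 /\ ~p2) -> ((p3 -> p2) /\ p2)))): Gödel ¬ of 1 = 0 (operand ≠ 0)

0.00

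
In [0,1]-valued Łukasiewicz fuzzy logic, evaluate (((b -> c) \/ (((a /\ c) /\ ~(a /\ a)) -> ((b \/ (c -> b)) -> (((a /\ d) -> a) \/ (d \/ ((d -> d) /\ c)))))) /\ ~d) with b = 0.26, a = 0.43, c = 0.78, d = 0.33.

(b -> c): min(1, 1 − 0.26 + 0.78) = 1
(a /\ c) = min(0.43, 0.78) = 0.43
(a /\ a) = min(0.43, 0.43) = 0.43
~(a /\ a): Łukasiewicz ¬ gives 1 − 0.43 = 0.57
((a /\ c) /\ ~(a /\ a)) = min(0.43, 0.57) = 0.43
(c -> b): min(1, 1 − 0.78 + 0.26) = 0.48
(b \/ (c -> b)) = max(0.26, 0.48) = 0.48
(a /\ d) = min(0.43, 0.33) = 0.33
((a /\ d) -> a): min(1, 1 − 0.33 + 0.43) = 1
(d -> d): min(1, 1 − 0.33 + 0.33) = 1
((d -> d) /\ c) = min(1, 0.78) = 0.78
(d \/ ((d -> d) /\ c)) = max(0.33, 0.78) = 0.78
(((a /\ d) -> a) \/ (d \/ ((d -> d) /\ c))) = max(1, 0.78) = 1
((b \/ (c -> b)) -> (((a /\ d) -> a) \/ (d \/ ((d -> d) /\ c)))): min(1, 1 − 0.48 + 1) = 1
(((a /\ c) /\ ~(a /\ a)) -> ((b \/ (c -> b)) -> (((a /\ d) -> a) \/ (d \/ ((d -> d) /\ c))))): min(1, 1 − 0.43 + 1) = 1
((b -> c) \/ (((a /\ c) /\ ~(a /\ a)) -> ((b \/ (c -> b)) -> (((a /\ d) -> a) \/ (d \/ ((d -> d) /\ c)))))) = max(1, 1) = 1
~d: Łukasiewicz ¬ gives 1 − 0.33 = 0.67
(((b -> c) \/ (((a /\ c) /\ ~(a /\ a)) -> ((b \/ (c -> b)) -> (((a /\ d) -> a) \/ (d \/ ((d -> d) /\ c)))))) /\ ~d) = min(1, 0.67) = 0.67

0.67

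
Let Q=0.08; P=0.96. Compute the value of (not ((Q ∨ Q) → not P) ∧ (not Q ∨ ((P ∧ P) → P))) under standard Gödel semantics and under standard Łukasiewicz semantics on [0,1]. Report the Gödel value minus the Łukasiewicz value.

0.96

Gödel evaluation:
  (Q ∨ Q) = max(0.08, 0.08) = 0.08
  not P: Gödel ¬ of 0.96 = 0 (operand ≠ 0)
  ((Q ∨ Q) → not P): 0.08 > 0, so result = 0
  not ((Q ∨ Q) → not P): Gödel ¬ of 0 = 1 (operand is 0)
  not Q: Gödel ¬ of 0.08 = 0 (operand ≠ 0)
  (P ∧ P) = min(0.96, 0.96) = 0.96
  ((P ∧ P) → P): 0.96 ≤ 0.96, so result = 1
  (not Q ∨ ((P ∧ P) → P)) = max(0, 1) = 1
  (not ((Q ∨ Q) → not P) ∧ (not Q ∨ ((P ∧ P) → P))) = min(1, 1) = 1
  Gödel value = 1
Łukasiewicz evaluation:
  (Q ∨ Q) = max(0.08, 0.08) = 0.08
  not P: Łukasiewicz ¬ gives 1 − 0.96 = 0.04
  ((Q ∨ Q) → not P): min(1, 1 − 0.08 + 0.04) = 0.96
  not ((Q ∨ Q) → not P): Łukasiewicz ¬ gives 1 − 0.96 = 0.04
  not Q: Łukasiewicz ¬ gives 1 − 0.08 = 0.92
  (P ∧ P) = min(0.96, 0.96) = 0.96
  ((P ∧ P) → P): min(1, 1 − 0.96 + 0.96) = 1
  (not Q ∨ ((P ∧ P) → P)) = max(0.92, 1) = 1
  (not ((Q ∨ Q) → not P) ∧ (not Q ∨ ((P ∧ P) → P))) = min(0.04, 1) = 0.04
  Łukasiewicz value = 0.04
Difference: 1 − 0.04 = 0.96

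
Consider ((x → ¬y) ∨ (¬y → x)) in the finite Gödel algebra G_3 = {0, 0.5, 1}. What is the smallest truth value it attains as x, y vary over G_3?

Every assignment gives 1. For instance at x = 0, y = 0:
  ¬y: Gödel ¬ of 0 = 1 (operand is 0)
  (x → ¬y): 0 ≤ 1, so result = 1
  ¬y: Gödel ¬ of 0 = 1 (operand is 0)
  (¬y → x): 1 > 0, so result = 0
  ((x → ¬y) ∨ (¬y → x)) = max(1, 0) = 1
All 9 assignments give value 1 — the formula is a G_3-tautology.

1.00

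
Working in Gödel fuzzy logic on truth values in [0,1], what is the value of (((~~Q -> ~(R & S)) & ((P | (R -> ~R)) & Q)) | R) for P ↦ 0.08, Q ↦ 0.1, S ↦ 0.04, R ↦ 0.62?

0.62

~Q: Gödel ¬ of 0.1 = 0 (operand ≠ 0)
~~Q: Gödel ¬ of 0 = 1 (operand is 0)
(R & S) = min(0.62, 0.04) = 0.04
~(R & S): Gödel ¬ of 0.04 = 0 (operand ≠ 0)
(~~Q -> ~(R & S)): 1 > 0, so result = 0
~R: Gödel ¬ of 0.62 = 0 (operand ≠ 0)
(R -> ~R): 0.62 > 0, so result = 0
(P | (R -> ~R)) = max(0.08, 0) = 0.08
((P | (R -> ~R)) & Q) = min(0.08, 0.1) = 0.08
((~~Q -> ~(R & S)) & ((P | (R -> ~R)) & Q)) = min(0, 0.08) = 0
(((~~Q -> ~(R & S)) & ((P | (R -> ~R)) & Q)) | R) = max(0, 0.62) = 0.62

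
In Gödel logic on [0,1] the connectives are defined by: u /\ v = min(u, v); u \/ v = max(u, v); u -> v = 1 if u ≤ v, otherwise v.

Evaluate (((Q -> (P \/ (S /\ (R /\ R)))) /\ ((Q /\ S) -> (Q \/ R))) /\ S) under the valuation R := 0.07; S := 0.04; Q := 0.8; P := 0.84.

0.04

(R /\ R) = min(0.07, 0.07) = 0.07
(S /\ (R /\ R)) = min(0.04, 0.07) = 0.04
(P \/ (S /\ (R /\ R))) = max(0.84, 0.04) = 0.84
(Q -> (P \/ (S /\ (R /\ R)))): 0.8 ≤ 0.84, so result = 1
(Q /\ S) = min(0.8, 0.04) = 0.04
(Q \/ R) = max(0.8, 0.07) = 0.8
((Q /\ S) -> (Q \/ R)): 0.04 ≤ 0.8, so result = 1
((Q -> (P \/ (S /\ (R /\ R)))) /\ ((Q /\ S) -> (Q \/ R))) = min(1, 1) = 1
(((Q -> (P \/ (S /\ (R /\ R)))) /\ ((Q /\ S) -> (Q \/ R))) /\ S) = min(1, 0.04) = 0.04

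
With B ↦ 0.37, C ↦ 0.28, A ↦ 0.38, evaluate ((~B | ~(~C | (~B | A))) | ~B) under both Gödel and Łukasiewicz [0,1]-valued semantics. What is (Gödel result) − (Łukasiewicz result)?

-0.63

Gödel evaluation:
  ~B: Gödel ¬ of 0.37 = 0 (operand ≠ 0)
  ~C: Gödel ¬ of 0.28 = 0 (operand ≠ 0)
  ~B: Gödel ¬ of 0.37 = 0 (operand ≠ 0)
  (~B | A) = max(0, 0.38) = 0.38
  (~C | (~B | A)) = max(0, 0.38) = 0.38
  ~(~C | (~B | A)): Gödel ¬ of 0.38 = 0 (operand ≠ 0)
  (~B | ~(~C | (~B | A))) = max(0, 0) = 0
  ~B: Gödel ¬ of 0.37 = 0 (operand ≠ 0)
  ((~B | ~(~C | (~B | A))) | ~B) = max(0, 0) = 0
  Gödel value = 0
Łukasiewicz evaluation:
  ~B: Łukasiewicz ¬ gives 1 − 0.37 = 0.63
  ~C: Łukasiewicz ¬ gives 1 − 0.28 = 0.72
  ~B: Łukasiewicz ¬ gives 1 − 0.37 = 0.63
  (~B | A) = max(0.63, 0.38) = 0.63
  (~C | (~B | A)) = max(0.72, 0.63) = 0.72
  ~(~C | (~B | A)): Łukasiewicz ¬ gives 1 − 0.72 = 0.28
  (~B | ~(~C | (~B | A))) = max(0.63, 0.28) = 0.63
  ~B: Łukasiewicz ¬ gives 1 − 0.37 = 0.63
  ((~B | ~(~C | (~B | A))) | ~B) = max(0.63, 0.63) = 0.63
  Łukasiewicz value = 0.63
Difference: 0 − 0.63 = -0.63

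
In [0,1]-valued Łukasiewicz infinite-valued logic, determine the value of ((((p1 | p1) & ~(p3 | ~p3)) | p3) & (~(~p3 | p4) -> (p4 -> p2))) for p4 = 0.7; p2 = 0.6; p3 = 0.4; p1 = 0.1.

0.40

(p1 | p1) = max(0.1, 0.1) = 0.1
~p3: Łukasiewicz ¬ gives 1 − 0.4 = 0.6
(p3 | ~p3) = max(0.4, 0.6) = 0.6
~(p3 | ~p3): Łukasiewicz ¬ gives 1 − 0.6 = 0.4
((p1 | p1) & ~(p3 | ~p3)) = min(0.1, 0.4) = 0.1
(((p1 | p1) & ~(p3 | ~p3)) | p3) = max(0.1, 0.4) = 0.4
~p3: Łukasiewicz ¬ gives 1 − 0.4 = 0.6
(~p3 | p4) = max(0.6, 0.7) = 0.7
~(~p3 | p4): Łukasiewicz ¬ gives 1 − 0.7 = 0.3
(p4 -> p2): min(1, 1 − 0.7 + 0.6) = 0.9
(~(~p3 | p4) -> (p4 -> p2)): min(1, 1 − 0.3 + 0.9) = 1
((((p1 | p1) & ~(p3 | ~p3)) | p3) & (~(~p3 | p4) -> (p4 -> p2))) = min(0.4, 1) = 0.4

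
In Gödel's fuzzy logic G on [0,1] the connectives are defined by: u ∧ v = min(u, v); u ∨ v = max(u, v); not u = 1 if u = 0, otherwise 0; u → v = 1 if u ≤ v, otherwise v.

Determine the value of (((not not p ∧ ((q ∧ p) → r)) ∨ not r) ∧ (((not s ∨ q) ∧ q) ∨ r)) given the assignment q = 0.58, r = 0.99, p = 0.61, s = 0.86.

0.99

not p: Gödel ¬ of 0.61 = 0 (operand ≠ 0)
not not p: Gödel ¬ of 0 = 1 (operand is 0)
(q ∧ p) = min(0.58, 0.61) = 0.58
((q ∧ p) → r): 0.58 ≤ 0.99, so result = 1
(not not p ∧ ((q ∧ p) → r)) = min(1, 1) = 1
not r: Gödel ¬ of 0.99 = 0 (operand ≠ 0)
((not not p ∧ ((q ∧ p) → r)) ∨ not r) = max(1, 0) = 1
not s: Gödel ¬ of 0.86 = 0 (operand ≠ 0)
(not s ∨ q) = max(0, 0.58) = 0.58
((not s ∨ q) ∧ q) = min(0.58, 0.58) = 0.58
(((not s ∨ q) ∧ q) ∨ r) = max(0.58, 0.99) = 0.99
(((not not p ∧ ((q ∧ p) → r)) ∨ not r) ∧ (((not s ∨ q) ∧ q) ∨ r)) = min(1, 0.99) = 0.99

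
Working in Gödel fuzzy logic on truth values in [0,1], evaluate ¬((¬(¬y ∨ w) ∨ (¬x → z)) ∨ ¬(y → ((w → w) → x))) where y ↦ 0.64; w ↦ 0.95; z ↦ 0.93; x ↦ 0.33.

0.00

¬y: Gödel ¬ of 0.64 = 0 (operand ≠ 0)
(¬y ∨ w) = max(0, 0.95) = 0.95
¬(¬y ∨ w): Gödel ¬ of 0.95 = 0 (operand ≠ 0)
¬x: Gödel ¬ of 0.33 = 0 (operand ≠ 0)
(¬x → z): 0 ≤ 0.93, so result = 1
(¬(¬y ∨ w) ∨ (¬x → z)) = max(0, 1) = 1
(w → w): 0.95 ≤ 0.95, so result = 1
((w → w) → x): 1 > 0.33, so result = 0.33
(y → ((w → w) → x)): 0.64 > 0.33, so result = 0.33
¬(y → ((w → w) → x)): Gödel ¬ of 0.33 = 0 (operand ≠ 0)
((¬(¬y ∨ w) ∨ (¬x → z)) ∨ ¬(y → ((w → w) → x))) = max(1, 0) = 1
¬((¬(¬y ∨ w) ∨ (¬x → z)) ∨ ¬(y → ((w → w) → x))): Gödel ¬ of 1 = 0 (operand ≠ 0)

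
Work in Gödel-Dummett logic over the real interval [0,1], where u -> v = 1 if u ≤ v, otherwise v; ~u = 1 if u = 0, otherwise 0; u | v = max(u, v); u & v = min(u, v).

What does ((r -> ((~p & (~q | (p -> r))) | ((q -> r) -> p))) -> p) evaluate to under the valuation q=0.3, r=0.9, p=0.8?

1.00

~p: Gödel ¬ of 0.8 = 0 (operand ≠ 0)
~q: Gödel ¬ of 0.3 = 0 (operand ≠ 0)
(p -> r): 0.8 ≤ 0.9, so result = 1
(~q | (p -> r)) = max(0, 1) = 1
(~p & (~q | (p -> r))) = min(0, 1) = 0
(q -> r): 0.3 ≤ 0.9, so result = 1
((q -> r) -> p): 1 > 0.8, so result = 0.8
((~p & (~q | (p -> r))) | ((q -> r) -> p)) = max(0, 0.8) = 0.8
(r -> ((~p & (~q | (p -> r))) | ((q -> r) -> p))): 0.9 > 0.8, so result = 0.8
((r -> ((~p & (~q | (p -> r))) | ((q -> r) -> p))) -> p): 0.8 ≤ 0.8, so result = 1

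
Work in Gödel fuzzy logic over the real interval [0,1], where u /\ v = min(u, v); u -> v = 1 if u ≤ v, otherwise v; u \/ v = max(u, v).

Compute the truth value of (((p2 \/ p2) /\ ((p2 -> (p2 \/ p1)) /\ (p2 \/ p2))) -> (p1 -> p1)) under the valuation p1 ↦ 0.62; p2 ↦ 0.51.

(p2 \/ p2) = max(0.51, 0.51) = 0.51
(p2 \/ p1) = max(0.51, 0.62) = 0.62
(p2 -> (p2 \/ p1)): 0.51 ≤ 0.62, so result = 1
(p2 \/ p2) = max(0.51, 0.51) = 0.51
((p2 -> (p2 \/ p1)) /\ (p2 \/ p2)) = min(1, 0.51) = 0.51
((p2 \/ p2) /\ ((p2 -> (p2 \/ p1)) /\ (p2 \/ p2))) = min(0.51, 0.51) = 0.51
(p1 -> p1): 0.62 ≤ 0.62, so result = 1
(((p2 \/ p2) /\ ((p2 -> (p2 \/ p1)) /\ (p2 \/ p2))) -> (p1 -> p1)): 0.51 ≤ 1, so result = 1

1.00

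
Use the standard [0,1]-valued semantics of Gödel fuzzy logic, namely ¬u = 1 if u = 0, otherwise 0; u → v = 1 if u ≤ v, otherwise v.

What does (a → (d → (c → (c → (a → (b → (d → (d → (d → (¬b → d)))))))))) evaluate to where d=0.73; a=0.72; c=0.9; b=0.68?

1.00

¬b: Gödel ¬ of 0.68 = 0 (operand ≠ 0)
(¬b → d): 0 ≤ 0.73, so result = 1
(d → (¬b → d)): 0.73 ≤ 1, so result = 1
(d → (d → (¬b → d))): 0.73 ≤ 1, so result = 1
(d → (d → (d → (¬b → d)))): 0.73 ≤ 1, so result = 1
(b → (d → (d → (d → (¬b → d))))): 0.68 ≤ 1, so result = 1
(a → (b → (d → (d → (d → (¬b → d)))))): 0.72 ≤ 1, so result = 1
(c → (a → (b → (d → (d → (d → (¬b → d))))))): 0.9 ≤ 1, so result = 1
(c → (c → (a → (b → (d → (d → (d → (¬b → d)))))))): 0.9 ≤ 1, so result = 1
(d → (c → (c → (a → (b → (d → (d → (d → (¬b → d))))))))): 0.73 ≤ 1, so result = 1
(a → (d → (c → (c → (a → (b → (d → (d → (d → (¬b → d)))))))))): 0.72 ≤ 1, so result = 1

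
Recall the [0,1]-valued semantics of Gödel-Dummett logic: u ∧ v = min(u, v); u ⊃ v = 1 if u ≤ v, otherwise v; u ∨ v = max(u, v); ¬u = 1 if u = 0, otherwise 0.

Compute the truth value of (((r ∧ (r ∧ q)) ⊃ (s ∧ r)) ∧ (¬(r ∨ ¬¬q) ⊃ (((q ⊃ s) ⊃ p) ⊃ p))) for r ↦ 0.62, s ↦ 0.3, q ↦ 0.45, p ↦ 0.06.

(r ∧ q) = min(0.62, 0.45) = 0.45
(r ∧ (r ∧ q)) = min(0.62, 0.45) = 0.45
(s ∧ r) = min(0.3, 0.62) = 0.3
((r ∧ (r ∧ q)) ⊃ (s ∧ r)): 0.45 > 0.3, so result = 0.3
¬q: Gödel ¬ of 0.45 = 0 (operand ≠ 0)
¬¬q: Gödel ¬ of 0 = 1 (operand is 0)
(r ∨ ¬¬q) = max(0.62, 1) = 1
¬(r ∨ ¬¬q): Gödel ¬ of 1 = 0 (operand ≠ 0)
(q ⊃ s): 0.45 > 0.3, so result = 0.3
((q ⊃ s) ⊃ p): 0.3 > 0.06, so result = 0.06
(((q ⊃ s) ⊃ p) ⊃ p): 0.06 ≤ 0.06, so result = 1
(¬(r ∨ ¬¬q) ⊃ (((q ⊃ s) ⊃ p) ⊃ p)): 0 ≤ 1, so result = 1
(((r ∧ (r ∧ q)) ⊃ (s ∧ r)) ∧ (¬(r ∨ ¬¬q) ⊃ (((q ⊃ s) ⊃ p) ⊃ p))) = min(0.3, 1) = 0.3

0.30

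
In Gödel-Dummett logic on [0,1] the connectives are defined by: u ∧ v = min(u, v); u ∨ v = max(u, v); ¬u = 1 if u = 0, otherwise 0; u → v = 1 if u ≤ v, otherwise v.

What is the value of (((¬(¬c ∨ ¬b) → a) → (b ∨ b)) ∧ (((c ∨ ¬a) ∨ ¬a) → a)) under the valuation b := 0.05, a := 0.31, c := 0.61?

0.05

¬c: Gödel ¬ of 0.61 = 0 (operand ≠ 0)
¬b: Gödel ¬ of 0.05 = 0 (operand ≠ 0)
(¬c ∨ ¬b) = max(0, 0) = 0
¬(¬c ∨ ¬b): Gödel ¬ of 0 = 1 (operand is 0)
(¬(¬c ∨ ¬b) → a): 1 > 0.31, so result = 0.31
(b ∨ b) = max(0.05, 0.05) = 0.05
((¬(¬c ∨ ¬b) → a) → (b ∨ b)): 0.31 > 0.05, so result = 0.05
¬a: Gödel ¬ of 0.31 = 0 (operand ≠ 0)
(c ∨ ¬a) = max(0.61, 0) = 0.61
¬a: Gödel ¬ of 0.31 = 0 (operand ≠ 0)
((c ∨ ¬a) ∨ ¬a) = max(0.61, 0) = 0.61
(((c ∨ ¬a) ∨ ¬a) → a): 0.61 > 0.31, so result = 0.31
(((¬(¬c ∨ ¬b) → a) → (b ∨ b)) ∧ (((c ∨ ¬a) ∨ ¬a) → a)) = min(0.05, 0.31) = 0.05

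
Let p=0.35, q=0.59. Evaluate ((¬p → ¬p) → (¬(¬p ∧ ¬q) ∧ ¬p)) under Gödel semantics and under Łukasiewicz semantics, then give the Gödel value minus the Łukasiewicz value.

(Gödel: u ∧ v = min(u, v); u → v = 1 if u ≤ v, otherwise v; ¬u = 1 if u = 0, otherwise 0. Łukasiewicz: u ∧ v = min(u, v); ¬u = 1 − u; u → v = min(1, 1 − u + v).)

Gödel evaluation:
  ¬p: Gödel ¬ of 0.35 = 0 (operand ≠ 0)
  ¬p: Gödel ¬ of 0.35 = 0 (operand ≠ 0)
  (¬p → ¬p): 0 ≤ 0, so result = 1
  ¬p: Gödel ¬ of 0.35 = 0 (operand ≠ 0)
  ¬q: Gödel ¬ of 0.59 = 0 (operand ≠ 0)
  (¬p ∧ ¬q) = min(0, 0) = 0
  ¬(¬p ∧ ¬q): Gödel ¬ of 0 = 1 (operand is 0)
  ¬p: Gödel ¬ of 0.35 = 0 (operand ≠ 0)
  (¬(¬p ∧ ¬q) ∧ ¬p) = min(1, 0) = 0
  ((¬p → ¬p) → (¬(¬p ∧ ¬q) ∧ ¬p)): 1 > 0, so result = 0
  Gödel value = 0
Łukasiewicz evaluation:
  ¬p: Łukasiewicz ¬ gives 1 − 0.35 = 0.65
  ¬p: Łukasiewicz ¬ gives 1 − 0.35 = 0.65
  (¬p → ¬p): min(1, 1 − 0.65 + 0.65) = 1
  ¬p: Łukasiewicz ¬ gives 1 − 0.35 = 0.65
  ¬q: Łukasiewicz ¬ gives 1 − 0.59 = 0.41
  (¬p ∧ ¬q) = min(0.65, 0.41) = 0.41
  ¬(¬p ∧ ¬q): Łukasiewicz ¬ gives 1 − 0.41 = 0.59
  ¬p: Łukasiewicz ¬ gives 1 − 0.35 = 0.65
  (¬(¬p ∧ ¬q) ∧ ¬p) = min(0.59, 0.65) = 0.59
  ((¬p → ¬p) → (¬(¬p ∧ ¬q) ∧ ¬p)): min(1, 1 − 1 + 0.59) = 0.59
  Łukasiewicz value = 0.59
Difference: 0 − 0.59 = -0.59

-0.59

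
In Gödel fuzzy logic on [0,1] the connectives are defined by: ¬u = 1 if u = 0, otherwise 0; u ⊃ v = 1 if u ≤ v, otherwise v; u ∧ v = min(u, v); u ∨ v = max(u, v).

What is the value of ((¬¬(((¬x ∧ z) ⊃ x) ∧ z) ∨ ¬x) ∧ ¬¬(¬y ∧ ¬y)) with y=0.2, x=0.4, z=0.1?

0.00

¬x: Gödel ¬ of 0.4 = 0 (operand ≠ 0)
(¬x ∧ z) = min(0, 0.1) = 0
((¬x ∧ z) ⊃ x): 0 ≤ 0.4, so result = 1
(((¬x ∧ z) ⊃ x) ∧ z) = min(1, 0.1) = 0.1
¬(((¬x ∧ z) ⊃ x) ∧ z): Gödel ¬ of 0.1 = 0 (operand ≠ 0)
¬¬(((¬x ∧ z) ⊃ x) ∧ z): Gödel ¬ of 0 = 1 (operand is 0)
¬x: Gödel ¬ of 0.4 = 0 (operand ≠ 0)
(¬¬(((¬x ∧ z) ⊃ x) ∧ z) ∨ ¬x) = max(1, 0) = 1
¬y: Gödel ¬ of 0.2 = 0 (operand ≠ 0)
¬y: Gödel ¬ of 0.2 = 0 (operand ≠ 0)
(¬y ∧ ¬y) = min(0, 0) = 0
¬(¬y ∧ ¬y): Gödel ¬ of 0 = 1 (operand is 0)
¬¬(¬y ∧ ¬y): Gödel ¬ of 1 = 0 (operand ≠ 0)
((¬¬(((¬x ∧ z) ⊃ x) ∧ z) ∨ ¬x) ∧ ¬¬(¬y ∧ ¬y)) = min(1, 0) = 0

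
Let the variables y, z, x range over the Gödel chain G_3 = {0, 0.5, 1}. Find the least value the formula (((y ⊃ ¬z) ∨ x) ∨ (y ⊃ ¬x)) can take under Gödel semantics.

The minimum is attained at y = 0.5, z = 0.5, x = 0.5:
  ¬z: Gödel ¬ of 0.5 = 0 (operand ≠ 0)
  (y ⊃ ¬z): 0.5 > 0, so result = 0
  ((y ⊃ ¬z) ∨ x) = max(0, 0.5) = 0.5
  ¬x: Gödel ¬ of 0.5 = 0 (operand ≠ 0)
  (y ⊃ ¬x): 0.5 > 0, so result = 0
  (((y ⊃ ¬z) ∨ x) ∨ (y ⊃ ¬x)) = max(0.5, 0) = 0.5
Checking all 27 assignments confirms none give a value below 0.50.

0.50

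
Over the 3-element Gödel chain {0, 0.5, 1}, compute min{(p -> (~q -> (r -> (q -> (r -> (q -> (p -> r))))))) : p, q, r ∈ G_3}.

Every assignment gives 1. For instance at p = 0, q = 0, r = 0:
  ~q: Gödel ¬ of 0 = 1 (operand is 0)
  (p -> r): 0 ≤ 0, so result = 1
  (q -> (p -> r)): 0 ≤ 1, so result = 1
  (r -> (q -> (p -> r))): 0 ≤ 1, so result = 1
  (q -> (r -> (q -> (p -> r)))): 0 ≤ 1, so result = 1
  (r -> (q -> (r -> (q -> (p -> r))))): 0 ≤ 1, so result = 1
  (~q -> (r -> (q -> (r -> (q -> (p -> r)))))): 1 ≤ 1, so result = 1
  (p -> (~q -> (r -> (q -> (r -> (q -> (p -> r))))))): 0 ≤ 1, so result = 1
All 27 assignments give value 1 — the formula is a G_3-tautology.

1.00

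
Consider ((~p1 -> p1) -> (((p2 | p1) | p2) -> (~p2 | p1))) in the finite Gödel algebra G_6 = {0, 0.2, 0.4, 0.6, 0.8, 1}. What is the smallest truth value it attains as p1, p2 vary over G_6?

0.20

The minimum is attained at p1 = 0.2, p2 = 0.4:
  ~p1: Gödel ¬ of 0.2 = 0 (operand ≠ 0)
  (~p1 -> p1): 0 ≤ 0.2, so result = 1
  (p2 | p1) = max(0.4, 0.2) = 0.4
  ((p2 | p1) | p2) = max(0.4, 0.4) = 0.4
  ~p2: Gödel ¬ of 0.4 = 0 (operand ≠ 0)
  (~p2 | p1) = max(0, 0.2) = 0.2
  (((p2 | p1) | p2) -> (~p2 | p1)): 0.4 > 0.2, so result = 0.2
  ((~p1 -> p1) -> (((p2 | p1) | p2) -> (~p2 | p1))): 1 > 0.2, so result = 0.2
Checking all 36 assignments confirms none give a value below 0.20.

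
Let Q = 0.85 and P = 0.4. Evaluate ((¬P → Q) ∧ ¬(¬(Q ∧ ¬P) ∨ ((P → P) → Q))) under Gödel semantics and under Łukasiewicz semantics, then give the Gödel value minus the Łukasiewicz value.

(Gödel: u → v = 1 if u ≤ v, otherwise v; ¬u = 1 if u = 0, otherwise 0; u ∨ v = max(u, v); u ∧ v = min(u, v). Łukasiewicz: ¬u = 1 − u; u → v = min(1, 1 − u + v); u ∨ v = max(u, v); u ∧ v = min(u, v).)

-0.15

Gödel evaluation:
  ¬P: Gödel ¬ of 0.4 = 0 (operand ≠ 0)
  (¬P → Q): 0 ≤ 0.85, so result = 1
  ¬P: Gödel ¬ of 0.4 = 0 (operand ≠ 0)
  (Q ∧ ¬P) = min(0.85, 0) = 0
  ¬(Q ∧ ¬P): Gödel ¬ of 0 = 1 (operand is 0)
  (P → P): 0.4 ≤ 0.4, so result = 1
  ((P → P) → Q): 1 > 0.85, so result = 0.85
  (¬(Q ∧ ¬P) ∨ ((P → P) → Q)) = max(1, 0.85) = 1
  ¬(¬(Q ∧ ¬P) ∨ ((P → P) → Q)): Gödel ¬ of 1 = 0 (operand ≠ 0)
  ((¬P → Q) ∧ ¬(¬(Q ∧ ¬P) ∨ ((P → P) → Q))) = min(1, 0) = 0
  Gödel value = 0
Łukasiewicz evaluation:
  ¬P: Łukasiewicz ¬ gives 1 − 0.4 = 0.6
  (¬P → Q): min(1, 1 − 0.6 + 0.85) = 1
  ¬P: Łukasiewicz ¬ gives 1 − 0.4 = 0.6
  (Q ∧ ¬P) = min(0.85, 0.6) = 0.6
  ¬(Q ∧ ¬P): Łukasiewicz ¬ gives 1 − 0.6 = 0.4
  (P → P): min(1, 1 − 0.4 + 0.4) = 1
  ((P → P) → Q): min(1, 1 − 1 + 0.85) = 0.85
  (¬(Q ∧ ¬P) ∨ ((P → P) → Q)) = max(0.4, 0.85) = 0.85
  ¬(¬(Q ∧ ¬P) ∨ ((P → P) → Q)): Łukasiewicz ¬ gives 1 − 0.85 = 0.15
  ((¬P → Q) ∧ ¬(¬(Q ∧ ¬P) ∨ ((P → P) → Q))) = min(1, 0.15) = 0.15
  Łukasiewicz value = 0.15
Difference: 0 − 0.15 = -0.15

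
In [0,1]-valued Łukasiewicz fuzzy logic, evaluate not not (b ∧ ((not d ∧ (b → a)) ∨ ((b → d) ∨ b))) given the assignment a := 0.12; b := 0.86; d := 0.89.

0.86

not d: Łukasiewicz ¬ gives 1 − 0.89 = 0.11
(b → a): min(1, 1 − 0.86 + 0.12) = 0.26
(not d ∧ (b → a)) = min(0.11, 0.26) = 0.11
(b → d): min(1, 1 − 0.86 + 0.89) = 1
((b → d) ∨ b) = max(1, 0.86) = 1
((not d ∧ (b → a)) ∨ ((b → d) ∨ b)) = max(0.11, 1) = 1
(b ∧ ((not d ∧ (b → a)) ∨ ((b → d) ∨ b))) = min(0.86, 1) = 0.86
not (b ∧ ((not d ∧ (b → a)) ∨ ((b → d) ∨ b))): Łukasiewicz ¬ gives 1 − 0.86 = 0.14
not not (b ∧ ((not d ∧ (b → a)) ∨ ((b → d) ∨ b))): Łukasiewicz ¬ gives 1 − 0.14 = 0.86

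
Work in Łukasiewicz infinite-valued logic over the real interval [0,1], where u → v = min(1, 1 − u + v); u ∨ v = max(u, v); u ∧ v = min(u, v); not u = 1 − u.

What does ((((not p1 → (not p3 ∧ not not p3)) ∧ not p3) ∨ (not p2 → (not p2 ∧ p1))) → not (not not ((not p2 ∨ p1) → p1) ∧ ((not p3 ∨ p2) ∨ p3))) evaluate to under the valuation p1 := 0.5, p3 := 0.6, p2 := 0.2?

0.70

not p1: Łukasiewicz ¬ gives 1 − 0.5 = 0.5
not p3: Łukasiewicz ¬ gives 1 − 0.6 = 0.4
not p3: Łukasiewicz ¬ gives 1 − 0.6 = 0.4
not not p3: Łukasiewicz ¬ gives 1 − 0.4 = 0.6
(not p3 ∧ not not p3) = min(0.4, 0.6) = 0.4
(not p1 → (not p3 ∧ not not p3)): min(1, 1 − 0.5 + 0.4) = 0.9
not p3: Łukasiewicz ¬ gives 1 − 0.6 = 0.4
((not p1 → (not p3 ∧ not not p3)) ∧ not p3) = min(0.9, 0.4) = 0.4
not p2: Łukasiewicz ¬ gives 1 − 0.2 = 0.8
not p2: Łukasiewicz ¬ gives 1 − 0.2 = 0.8
(not p2 ∧ p1) = min(0.8, 0.5) = 0.5
(not p2 → (not p2 ∧ p1)): min(1, 1 − 0.8 + 0.5) = 0.7
(((not p1 → (not p3 ∧ not not p3)) ∧ not p3) ∨ (not p2 → (not p2 ∧ p1))) = max(0.4, 0.7) = 0.7
not p2: Łukasiewicz ¬ gives 1 − 0.2 = 0.8
(not p2 ∨ p1) = max(0.8, 0.5) = 0.8
((not p2 ∨ p1) → p1): min(1, 1 − 0.8 + 0.5) = 0.7
not ((not p2 ∨ p1) → p1): Łukasiewicz ¬ gives 1 − 0.7 = 0.3
not not ((not p2 ∨ p1) → p1): Łukasiewicz ¬ gives 1 − 0.3 = 0.7
not p3: Łukasiewicz ¬ gives 1 − 0.6 = 0.4
(not p3 ∨ p2) = max(0.4, 0.2) = 0.4
((not p3 ∨ p2) ∨ p3) = max(0.4, 0.6) = 0.6
(not not ((not p2 ∨ p1) → p1) ∧ ((not p3 ∨ p2) ∨ p3)) = min(0.7, 0.6) = 0.6
not (not not ((not p2 ∨ p1) → p1) ∧ ((not p3 ∨ p2) ∨ p3)): Łukasiewicz ¬ gives 1 − 0.6 = 0.4
((((not p1 → (not p3 ∧ not not p3)) ∧ not p3) ∨ (not p2 → (not p2 ∧ p1))) → not (not not ((not p2 ∨ p1) → p1) ∧ ((not p3 ∨ p2) ∨ p3))): min(1, 1 − 0.7 + 0.4) = 0.7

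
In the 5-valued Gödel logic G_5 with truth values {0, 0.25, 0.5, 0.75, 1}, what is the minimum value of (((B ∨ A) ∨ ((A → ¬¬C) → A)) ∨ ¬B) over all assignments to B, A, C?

The minimum is attained at B = 0.25, A = 0, C = 0:
  (B ∨ A) = max(0.25, 0) = 0.25
  ¬C: Gödel ¬ of 0 = 1 (operand is 0)
  ¬¬C: Gödel ¬ of 1 = 0 (operand ≠ 0)
  (A → ¬¬C): 0 ≤ 0, so result = 1
  ((A → ¬¬C) → A): 1 > 0, so result = 0
  ((B ∨ A) ∨ ((A → ¬¬C) → A)) = max(0.25, 0) = 0.25
  ¬B: Gödel ¬ of 0.25 = 0 (operand ≠ 0)
  (((B ∨ A) ∨ ((A → ¬¬C) → A)) ∨ ¬B) = max(0.25, 0) = 0.25
Checking all 125 assignments confirms none give a value below 0.25.

0.25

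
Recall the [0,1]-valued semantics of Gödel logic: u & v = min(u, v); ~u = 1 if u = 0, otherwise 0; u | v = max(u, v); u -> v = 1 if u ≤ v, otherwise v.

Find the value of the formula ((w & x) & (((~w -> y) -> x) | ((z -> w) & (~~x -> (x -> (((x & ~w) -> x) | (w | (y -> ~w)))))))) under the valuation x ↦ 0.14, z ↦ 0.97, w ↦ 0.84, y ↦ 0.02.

(w & x) = min(0.84, 0.14) = 0.14
~w: Gödel ¬ of 0.84 = 0 (operand ≠ 0)
(~w -> y): 0 ≤ 0.02, so result = 1
((~w -> y) -> x): 1 > 0.14, so result = 0.14
(z -> w): 0.97 > 0.84, so result = 0.84
~x: Gödel ¬ of 0.14 = 0 (operand ≠ 0)
~~x: Gödel ¬ of 0 = 1 (operand is 0)
~w: Gödel ¬ of 0.84 = 0 (operand ≠ 0)
(x & ~w) = min(0.14, 0) = 0
((x & ~w) -> x): 0 ≤ 0.14, so result = 1
~w: Gödel ¬ of 0.84 = 0 (operand ≠ 0)
(y -> ~w): 0.02 > 0, so result = 0
(w | (y -> ~w)) = max(0.84, 0) = 0.84
(((x & ~w) -> x) | (w | (y -> ~w))) = max(1, 0.84) = 1
(x -> (((x & ~w) -> x) | (w | (y -> ~w)))): 0.14 ≤ 1, so result = 1
(~~x -> (x -> (((x & ~w) -> x) | (w | (y -> ~w))))): 1 ≤ 1, so result = 1
((z -> w) & (~~x -> (x -> (((x & ~w) -> x) | (w | (y -> ~w)))))) = min(0.84, 1) = 0.84
(((~w -> y) -> x) | ((z -> w) & (~~x -> (x -> (((x & ~w) -> x) | (w | (y -> ~w))))))) = max(0.14, 0.84) = 0.84
((w & x) & (((~w -> y) -> x) | ((z -> w) & (~~x -> (x -> (((x & ~w) -> x) | (w | (y -> ~w)))))))) = min(0.14, 0.84) = 0.14

0.14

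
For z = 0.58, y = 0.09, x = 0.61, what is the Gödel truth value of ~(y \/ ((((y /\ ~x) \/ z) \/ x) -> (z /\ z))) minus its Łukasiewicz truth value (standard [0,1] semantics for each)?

-0.03

Gödel evaluation:
  ~x: Gödel ¬ of 0.61 = 0 (operand ≠ 0)
  (y /\ ~x) = min(0.09, 0) = 0
  ((y /\ ~x) \/ z) = max(0, 0.58) = 0.58
  (((y /\ ~x) \/ z) \/ x) = max(0.58, 0.61) = 0.61
  (z /\ z) = min(0.58, 0.58) = 0.58
  ((((y /\ ~x) \/ z) \/ x) -> (z /\ z)): 0.61 > 0.58, so result = 0.58
  (y \/ ((((y /\ ~x) \/ z) \/ x) -> (z /\ z))) = max(0.09, 0.58) = 0.58
  ~(y \/ ((((y /\ ~x) \/ z) \/ x) -> (z /\ z))): Gödel ¬ of 0.58 = 0 (operand ≠ 0)
  Gödel value = 0
Łukasiewicz evaluation:
  ~x: Łukasiewicz ¬ gives 1 − 0.61 = 0.39
  (y /\ ~x) = min(0.09, 0.39) = 0.09
  ((y /\ ~x) \/ z) = max(0.09, 0.58) = 0.58
  (((y /\ ~x) \/ z) \/ x) = max(0.58, 0.61) = 0.61
  (z /\ z) = min(0.58, 0.58) = 0.58
  ((((y /\ ~x) \/ z) \/ x) -> (z /\ z)): min(1, 1 − 0.61 + 0.58) = 0.97
  (y \/ ((((y /\ ~x) \/ z) \/ x) -> (z /\ z))) = max(0.09, 0.97) = 0.97
  ~(y \/ ((((y /\ ~x) \/ z) \/ x) -> (z /\ z))): Łukasiewicz ¬ gives 1 − 0.97 = 0.03
  Łukasiewicz value = 0.03
Difference: 0 − 0.03 = -0.03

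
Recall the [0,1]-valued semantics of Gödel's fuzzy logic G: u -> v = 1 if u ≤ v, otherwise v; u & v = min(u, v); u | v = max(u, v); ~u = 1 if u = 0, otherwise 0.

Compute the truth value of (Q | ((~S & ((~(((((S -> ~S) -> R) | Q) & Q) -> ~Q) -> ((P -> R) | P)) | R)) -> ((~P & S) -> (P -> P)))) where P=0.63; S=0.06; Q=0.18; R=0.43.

~S: Gödel ¬ of 0.06 = 0 (operand ≠ 0)
~S: Gödel ¬ of 0.06 = 0 (operand ≠ 0)
(S -> ~S): 0.06 > 0, so result = 0
((S -> ~S) -> R): 0 ≤ 0.43, so result = 1
(((S -> ~S) -> R) | Q) = max(1, 0.18) = 1
((((S -> ~S) -> R) | Q) & Q) = min(1, 0.18) = 0.18
~Q: Gödel ¬ of 0.18 = 0 (operand ≠ 0)
(((((S -> ~S) -> R) | Q) & Q) -> ~Q): 0.18 > 0, so result = 0
~(((((S -> ~S) -> R) | Q) & Q) -> ~Q): Gödel ¬ of 0 = 1 (operand is 0)
(P -> R): 0.63 > 0.43, so result = 0.43
((P -> R) | P) = max(0.43, 0.63) = 0.63
(~(((((S -> ~S) -> R) | Q) & Q) -> ~Q) -> ((P -> R) | P)): 1 > 0.63, so result = 0.63
((~(((((S -> ~S) -> R) | Q) & Q) -> ~Q) -> ((P -> R) | P)) | R) = max(0.63, 0.43) = 0.63
(~S & ((~(((((S -> ~S) -> R) | Q) & Q) -> ~Q) -> ((P -> R) | P)) | R)) = min(0, 0.63) = 0
~P: Gödel ¬ of 0.63 = 0 (operand ≠ 0)
(~P & S) = min(0, 0.06) = 0
(P -> P): 0.63 ≤ 0.63, so result = 1
((~P & S) -> (P -> P)): 0 ≤ 1, so result = 1
((~S & ((~(((((S -> ~S) -> R) | Q) & Q) -> ~Q) -> ((P -> R) | P)) | R)) -> ((~P & S) -> (P -> P))): 0 ≤ 1, so result = 1
(Q | ((~S & ((~(((((S -> ~S) -> R) | Q) & Q) -> ~Q) -> ((P -> R) | P)) | R)) -> ((~P & S) -> (P -> P)))) = max(0.18, 1) = 1

1.00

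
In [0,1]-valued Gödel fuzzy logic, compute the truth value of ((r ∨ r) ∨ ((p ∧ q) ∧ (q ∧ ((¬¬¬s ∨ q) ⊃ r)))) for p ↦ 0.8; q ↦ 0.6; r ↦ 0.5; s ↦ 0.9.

(r ∨ r) = max(0.5, 0.5) = 0.5
(p ∧ q) = min(0.8, 0.6) = 0.6
¬s: Gödel ¬ of 0.9 = 0 (operand ≠ 0)
¬¬s: Gödel ¬ of 0 = 1 (operand is 0)
¬¬¬s: Gödel ¬ of 1 = 0 (operand ≠ 0)
(¬¬¬s ∨ q) = max(0, 0.6) = 0.6
((¬¬¬s ∨ q) ⊃ r): 0.6 > 0.5, so result = 0.5
(q ∧ ((¬¬¬s ∨ q) ⊃ r)) = min(0.6, 0.5) = 0.5
((p ∧ q) ∧ (q ∧ ((¬¬¬s ∨ q) ⊃ r))) = min(0.6, 0.5) = 0.5
((r ∨ r) ∨ ((p ∧ q) ∧ (q ∧ ((¬¬¬s ∨ q) ⊃ r)))) = max(0.5, 0.5) = 0.5

0.50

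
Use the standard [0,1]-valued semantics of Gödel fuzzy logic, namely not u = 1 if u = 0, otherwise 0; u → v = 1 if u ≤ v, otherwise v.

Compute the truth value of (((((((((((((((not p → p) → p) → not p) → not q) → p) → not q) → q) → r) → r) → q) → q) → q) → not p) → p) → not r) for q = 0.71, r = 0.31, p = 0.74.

not p: Gödel ¬ of 0.74 = 0 (operand ≠ 0)
(not p → p): 0 ≤ 0.74, so result = 1
((not p → p) → p): 1 > 0.74, so result = 0.74
not p: Gödel ¬ of 0.74 = 0 (operand ≠ 0)
(((not p → p) → p) → not p): 0.74 > 0, so result = 0
not q: Gödel ¬ of 0.71 = 0 (operand ≠ 0)
((((not p → p) → p) → not p) → not q): 0 ≤ 0, so result = 1
(((((not p → p) → p) → not p) → not q) → p): 1 > 0.74, so result = 0.74
not q: Gödel ¬ of 0.71 = 0 (operand ≠ 0)
((((((not p → p) → p) → not p) → not q) → p) → not q): 0.74 > 0, so result = 0
(((((((not p → p) → p) → not p) → not q) → p) → not q) → q): 0 ≤ 0.71, so result = 1
((((((((not p → p) → p) → not p) → not q) → p) → not q) → q) → r): 1 > 0.31, so result = 0.31
(((((((((not p → p) → p) → not p) → not q) → p) → not q) → q) → r) → r): 0.31 ≤ 0.31, so result = 1
((((((((((not p → p) → p) → not p) → not q) → p) → not q) → q) → r) → r) → q): 1 > 0.71, so result = 0.71
(((((((((((not p → p) → p) → not p) → not q) → p) → not q) → q) → r) → r) → q) → q): 0.71 ≤ 0.71, so result = 1
((((((((((((not p → p) → p) → not p) → not q) → p) → not q) → q) → r) → r) → q) → q) → q): 1 > 0.71, so result = 0.71
not p: Gödel ¬ of 0.74 = 0 (operand ≠ 0)
(((((((((((((not p → p) → p) → not p) → not q) → p) → not q) → q) → r) → r) → q) → q) → q) → not p): 0.71 > 0, so result = 0
((((((((((((((not p → p) → p) → not p) → not q) → p) → not q) → q) → r) → r) → q) → q) → q) → not p) → p): 0 ≤ 0.74, so result = 1
not r: Gödel ¬ of 0.31 = 0 (operand ≠ 0)
(((((((((((((((not p → p) → p) → not p) → not q) → p) → not q) → q) → r) → r) → q) → q) → q) → not p) → p) → not r): 1 > 0, so result = 0

0.00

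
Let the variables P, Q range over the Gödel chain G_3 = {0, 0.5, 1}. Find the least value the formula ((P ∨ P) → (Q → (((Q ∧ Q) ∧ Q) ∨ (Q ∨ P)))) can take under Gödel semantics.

Every assignment gives 1. For instance at P = 0, Q = 0:
  (P ∨ P) = max(0, 0) = 0
  (Q ∧ Q) = min(0, 0) = 0
  ((Q ∧ Q) ∧ Q) = min(0, 0) = 0
  (Q ∨ P) = max(0, 0) = 0
  (((Q ∧ Q) ∧ Q) ∨ (Q ∨ P)) = max(0, 0) = 0
  (Q → (((Q ∧ Q) ∧ Q) ∨ (Q ∨ P))): 0 ≤ 0, so result = 1
  ((P ∨ P) → (Q → (((Q ∧ Q) ∧ Q) ∨ (Q ∨ P)))): 0 ≤ 1, so result = 1
All 9 assignments give value 1 — the formula is a G_3-tautology.

1.00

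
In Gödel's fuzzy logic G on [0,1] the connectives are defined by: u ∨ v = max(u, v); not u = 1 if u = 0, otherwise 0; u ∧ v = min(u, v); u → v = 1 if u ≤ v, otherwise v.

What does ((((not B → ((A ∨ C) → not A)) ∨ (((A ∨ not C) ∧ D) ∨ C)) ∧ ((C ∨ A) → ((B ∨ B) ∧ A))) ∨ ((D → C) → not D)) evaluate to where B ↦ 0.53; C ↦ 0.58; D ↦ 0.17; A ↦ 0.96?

not B: Gödel ¬ of 0.53 = 0 (operand ≠ 0)
(A ∨ C) = max(0.96, 0.58) = 0.96
not A: Gödel ¬ of 0.96 = 0 (operand ≠ 0)
((A ∨ C) → not A): 0.96 > 0, so result = 0
(not B → ((A ∨ C) → not A)): 0 ≤ 0, so result = 1
not C: Gödel ¬ of 0.58 = 0 (operand ≠ 0)
(A ∨ not C) = max(0.96, 0) = 0.96
((A ∨ not C) ∧ D) = min(0.96, 0.17) = 0.17
(((A ∨ not C) ∧ D) ∨ C) = max(0.17, 0.58) = 0.58
((not B → ((A ∨ C) → not A)) ∨ (((A ∨ not C) ∧ D) ∨ C)) = max(1, 0.58) = 1
(C ∨ A) = max(0.58, 0.96) = 0.96
(B ∨ B) = max(0.53, 0.53) = 0.53
((B ∨ B) ∧ A) = min(0.53, 0.96) = 0.53
((C ∨ A) → ((B ∨ B) ∧ A)): 0.96 > 0.53, so result = 0.53
(((not B → ((A ∨ C) → not A)) ∨ (((A ∨ not C) ∧ D) ∨ C)) ∧ ((C ∨ A) → ((B ∨ B) ∧ A))) = min(1, 0.53) = 0.53
(D → C): 0.17 ≤ 0.58, so result = 1
not D: Gödel ¬ of 0.17 = 0 (operand ≠ 0)
((D → C) → not D): 1 > 0, so result = 0
((((not B → ((A ∨ C) → not A)) ∨ (((A ∨ not C) ∧ D) ∨ C)) ∧ ((C ∨ A) → ((B ∨ B) ∧ A))) ∨ ((D → C) → not D)) = max(0.53, 0) = 0.53

0.53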